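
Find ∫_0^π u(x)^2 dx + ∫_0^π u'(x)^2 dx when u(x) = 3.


||u||_{H^1(0,π)}^2 = 9*π

u'(x) = 0.
Expand u² and (u')² and integrate term by term on (0, π), using: for integers n ≥ 1, ∫_0^π sin²(nx) dx = ∫_0^π cos²(nx) dx = π/2; for n ≠ n', ∫_0^π sin(nx)sin(n'x) dx = ∫_0^π cos(nx)cos(n'x) dx = 0; and by product-to-sum, ∫_0^π sin(nx)cos(n'x) dx = ½∫_0^π [sin((n+n')x) + sin((n−n')x)] dx, which is 0 when n+n' is even and 2n/(n²−n'²) when n+n' is odd (it need not vanish on (0, π)). For the constant mode: ∫_0^π 1 dx = π, ∫_0^π cos(nx) dx = 0, ∫_0^π sin(nx) dx = (1−(−1)^n)/n.
  u² squared terms: (3)²·∫1 dx = 9·π = 9*π.
  So ∫_0^π u² dx = 9*π.
  u' ≡ 0, so ∫_0^π (u')² dx = 0.
||u||_{H^1}^2 = (9*π) + (0) = 9*π.


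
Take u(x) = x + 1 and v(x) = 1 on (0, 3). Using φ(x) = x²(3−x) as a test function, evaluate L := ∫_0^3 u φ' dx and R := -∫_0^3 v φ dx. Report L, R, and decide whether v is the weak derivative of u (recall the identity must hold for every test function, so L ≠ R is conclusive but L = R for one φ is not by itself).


LHS = -27/4, RHS = -27/4. Yes, v = u' weakly.

u(x) = x + 1, classical derivative u'(x) = 1.
φ(x) = x²(3−x), so φ'(x) = 3*x*(2 - x).
Note φ(0) = φ(3) = 0, so the boundary term u·φ vanishes.
LHS = ∫_0^3 u(x) φ'(x) dx = ∫_0^3 (-3*x^3 + 3*x^2 + 6*x) dx. Term by term:
  ∫_0^3 -3*x^3 dx = -243/4;  ∫_0^3 3*x^2 dx = 27;  ∫_0^3 6*x dx = 27.
Sum: -243/4 + 27 + 27 = -27/4.
So LHS = -27/4.
∫_0^3 v(x) φ(x) dx = ∫_0^3 (-x^3 + 3*x^2) dx. Term by term:
  ∫_0^3 -x^3 dx = -81/4;  ∫_0^3 3*x^2 dx = 27.
Sum: -81/4 + 27 = 27/4.
So RHS = -∫_0^3 v(x) φ(x) dx = -27/4.
LHS = RHS, so the identity holds for this test φ.
Moreover u is smooth here and v(x) = u'(x) = 1 pointwise, so the identity holds for every test function. Hence v is the weak derivative of u.


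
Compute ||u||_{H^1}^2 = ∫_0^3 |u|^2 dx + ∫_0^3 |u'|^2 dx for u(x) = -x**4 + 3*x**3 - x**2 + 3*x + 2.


||u||_{H^1}^2 = 63213/140

The H^1 norm (squared) on an interval (0, L) is
  ||u||_{H^1}^2 = ∫_0^L u(x)^2 dx + ∫_0^L u'(x)^2 dx.
Compute u'(x) = -4*x**3 + 9*x**2 - 2*x + 3.
Then u(x)^2 = x**8 - 6*x**7 + 11*x**6 - 12*x**5 + 15*x**4 + 6*x**3 + 5*x**2 + 12*x + 4 and u'(x)^2 = 16*x**6 - 72*x**5 + 97*x**4 - 60*x**3 + 58*x**2 - 12*x + 9.
Integrate each monomial from 0 to 3 using ∫_0^3 c·x^n dx = c·3^(n+1)/(n+1):
  ∫_0^3 u(x)^2 dx = ∫_0^3 (x^8 - 6*x^7 + 11*x^6 - 12*x^5 + 15*x^4 + 6*x^3 + 5*x^2 + 12*x + 4) dx. Term by term:
    ∫_0^3 x^8 dx = 2187;  ∫_0^3 -6*x^7 dx = -19683/4;  ∫_0^3 11*x^6 dx = 24057/7;
    ∫_0^3 -12*x^5 dx = -1458;  ∫_0^3 15*x^4 dx = 729;  ∫_0^3 6*x^3 dx = 243/2;
    ∫_0^3 5*x^2 dx = 45;  ∫_0^3 12*x dx = 54;  ∫_0^3 4 dx = 12.
  Sum: 2187 − 19683/4 + 24057/7 − 1458 + 729 + 243/2 + 45 + 54 + 12 = 5781/28.
  ∫_0^3 u'(x)^2 dx = ∫_0^3 (16*x^6 - 72*x^5 + 97*x^4 - 60*x^3 + 58*x^2 - 12*x + 9) dx. Term by term:
    ∫_0^3 16*x^6 dx = 34992/7;  ∫_0^3 -72*x^5 dx = -8748;  ∫_0^3 97*x^4 dx = 23571/5;
    ∫_0^3 -60*x^3 dx = -1215;  ∫_0^3 58*x^2 dx = 522;  ∫_0^3 -12*x dx = -54;
    ∫_0^3 9 dx = 27.
  Sum: 34992/7 − 8748 + 23571/5 − 1215 + 522 − 54 + 27 = 8577/35.
Adding: ||u||_{H^1}^2 = 5781/28 + 8577/35 = 63213/140.


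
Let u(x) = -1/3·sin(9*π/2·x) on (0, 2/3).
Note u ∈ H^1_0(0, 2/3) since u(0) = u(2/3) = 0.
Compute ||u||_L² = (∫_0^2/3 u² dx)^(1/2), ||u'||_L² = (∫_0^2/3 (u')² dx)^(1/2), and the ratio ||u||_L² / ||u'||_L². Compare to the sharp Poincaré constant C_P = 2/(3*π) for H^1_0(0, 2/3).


||u||_L² / ||u'||_L² = 2/(9*π) < C_P = 2/(3*π).

u(x) = -1/3·sin(9*π/2·x), so u'(x) = -3*π*cos(9*π*x/2)/2.
Writing u(x) = A·sin(kπx/L) with A = -1/3 and k = 3, use ∫_0^L sin²(kπx/L) dx = L/2 and ∫_0^L cos²(kπx/L) dx = L/2.
u² = 1/9·sin²(9*π/2·x) and (u')² = 9*π^2/4·cos²(9*π/2·x), and each of sin², cos² integrates to L/2 = 1/3 over (0, 2/3).
∫_0^2/3 u² dx = 1/27, so ||u||_L² = sqrt(3)/9.
∫_0^2/3 (u')² dx = 3*π^2/4, so ||u'||_L² = sqrt(3)*π/2.
Ratio ||u||_L² / ||u'||_L² = 2/(9*π).
Sharp Poincaré constant on H^1_0(0, 2/3) is C_P = L/π = 2/(3*π), achieved by sin(3*π/2·x).
This is the k = 3 harmonic; the ratio L/(kπ) is strictly less than C_P = L/π, consistent with the sharp inequality ||u||_L² ≤ C_P ||u'||_L².


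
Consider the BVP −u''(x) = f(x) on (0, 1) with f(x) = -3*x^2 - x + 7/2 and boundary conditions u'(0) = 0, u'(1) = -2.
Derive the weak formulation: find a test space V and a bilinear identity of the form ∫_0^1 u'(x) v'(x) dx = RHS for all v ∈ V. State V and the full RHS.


V = H^1(0, 1) (v unrestricted at boundary; u is determined up to an additive constant); weak form: ∫_0^1 u'v' dx = ∫_0^1 (-3*x^2 - x + 7/2) v dx − 2·v(1) for all v ∈ V.

Multiply both sides by a test function v and integrate from 0 to 1:
  ∫_0^1 −u''(x) v(x) dx = ∫_0^1 f(x) v(x) dx.
Integrate the LHS by parts once:
  ∫_0^1 −u'' v dx = −[u'(x) v(x)]_0^1 + ∫_0^1 u'(x) v'(x) dx.
Thus ∫_0^1 u'(x) v'(x) dx = ∫_0^1 f(x) v(x) dx + [u'(x) v(x)]_0^1.
Choose V so that boundary terms are either known or forced to vanish.
u has inhomogeneous Neumann u'(0) = 0, u'(1) = -2. [u' v]_0^1 = (-2)·v(1) − (0)·v(0) = − 2·v(1). Take V = H^1(0, 1); boundary term becomes part of RHS.
Weak formulation: find u (satisfying any essential BC) such that ∫_0^1 u'(x) v'(x) dx = ∫_0^1 f v dx − 2·v(1) for all v ∈ V (Neumann data are natural BCs: they enter the RHS as boundary terms).
Substituting f(x) = -3*x^2 - x + 7/2, the right-hand side is ∫_0^1 (-3*x^2 - x + 7/2) v dx − 2·v(1).
Compatibility check (pure Neumann): taking v ≡ 1 ∈ V gives 0 = ∫_0^1 f dx + (-2) − (0), i.e. ∫_0^1 f dx must equal u'(0) − u'(1) = 2. Indeed ∫_0^1 (-3*x^2 - x + 7/2) dx = 2, so the data are compatible. The solution is then unique only up to an additive constant (fix it e.g. by requiring ∫_0^1 u dx = 0).


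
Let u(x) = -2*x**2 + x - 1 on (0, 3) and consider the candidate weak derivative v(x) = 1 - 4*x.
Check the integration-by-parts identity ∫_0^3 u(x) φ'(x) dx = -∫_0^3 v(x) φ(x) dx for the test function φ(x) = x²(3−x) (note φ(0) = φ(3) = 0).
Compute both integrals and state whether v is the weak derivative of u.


LHS = 837/20, RHS = 837/20. Yes, v = u' weakly.

u(x) = -2*x**2 + x - 1, classical derivative u'(x) = 1 - 4*x.
φ(x) = x²(3−x), so φ'(x) = 3*x*(2 - x).
Note φ(0) = φ(3) = 0, so the boundary term u·φ vanishes.
LHS = ∫_0^3 u(x) φ'(x) dx = ∫_0^3 (6*x^4 - 15*x^3 + 9*x^2 - 6*x) dx. Term by term:
  ∫_0^3 6*x^4 dx = 1458/5;  ∫_0^3 -15*x^3 dx = -1215/4;  ∫_0^3 9*x^2 dx = 81;
  ∫_0^3 -6*x dx = -27.
Sum: 1458/5 − 1215/4 + 81 − 27 = 837/20.
So LHS = 837/20.
∫_0^3 v(x) φ(x) dx = ∫_0^3 (4*x^4 - 13*x^3 + 3*x^2) dx. Term by term:
  ∫_0^3 4*x^4 dx = 972/5;  ∫_0^3 -13*x^3 dx = -1053/4;  ∫_0^3 3*x^2 dx = 27.
Sum: 972/5 − 1053/4 + 27 = -837/20.
So RHS = -∫_0^3 v(x) φ(x) dx = 837/20.
LHS = RHS, so the identity holds for this test φ.
Moreover u is smooth here and v(x) = u'(x) = 1 - 4*x pointwise, so the identity holds for every test function. Hence v is the weak derivative of u.


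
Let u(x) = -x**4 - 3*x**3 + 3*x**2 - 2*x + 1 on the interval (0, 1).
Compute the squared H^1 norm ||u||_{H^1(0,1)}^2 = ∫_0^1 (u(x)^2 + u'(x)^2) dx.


||u||_{H^1}^2 = 18239/1260

The H^1 norm (squared) on an interval (0, L) is
  ||u||_{H^1}^2 = ∫_0^L u(x)^2 dx + ∫_0^L u'(x)^2 dx.
Compute u'(x) = -4*x**3 - 9*x**2 + 6*x - 2.
Then u(x)^2 = x**8 + 6*x**7 + 3*x**6 - 14*x**5 + 19*x**4 - 18*x**3 + 10*x**2 - 4*x + 1 and u'(x)^2 = 16*x**6 + 72*x**5 + 33*x**4 - 92*x**3 + 72*x**2 - 24*x + 4.
Integrate each monomial from 0 to 1 using ∫_0^1 c·x^n dx = c·1^(n+1)/(n+1):
  ∫_0^1 u(x)^2 dx = ∫_0^1 (x^8 + 6*x^7 + 3*x^6 - 14*x^5 + 19*x^4 - 18*x^3 + 10*x^2 - 4*x + 1) dx. Term by term:
    ∫_0^1 x^8 dx = 1/9;  ∫_0^1 6*x^7 dx = 3/4;  ∫_0^1 3*x^6 dx = 3/7;
    ∫_0^1 -14*x^5 dx = -7/3;  ∫_0^1 19*x^4 dx = 19/5;  ∫_0^1 -18*x^3 dx = -9/2;
    ∫_0^1 10*x^2 dx = 10/3;  ∫_0^1 -4*x dx = -2;  ∫_0^1 1 dx = 1.
  Sum: 1/9 + 3/4 + 3/7 − 7/3 + 19/5 − 9/2 + 10/3 − 2 + 1 = 743/1260.
  ∫_0^1 u'(x)^2 dx = ∫_0^1 (16*x^6 + 72*x^5 + 33*x^4 - 92*x^3 + 72*x^2 - 24*x + 4) dx. Term by term:
    ∫_0^1 16*x^6 dx = 16/7;  ∫_0^1 72*x^5 dx = 12;  ∫_0^1 33*x^4 dx = 33/5;
    ∫_0^1 -92*x^3 dx = -23;  ∫_0^1 72*x^2 dx = 24;  ∫_0^1 -24*x dx = -12;
    ∫_0^1 4 dx = 4.
  Sum: 16/7 + 12 + 33/5 − 23 + 24 − 12 + 4 = 486/35.
Adding: ||u||_{H^1}^2 = 743/1260 + 486/35 = 18239/1260.


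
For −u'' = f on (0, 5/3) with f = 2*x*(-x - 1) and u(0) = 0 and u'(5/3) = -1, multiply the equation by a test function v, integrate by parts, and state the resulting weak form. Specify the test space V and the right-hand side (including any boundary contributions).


V = {v ∈ H^1(0, 5/3) : v(0) = 0} (test functions vanish at x = 0 where u is specified); weak form: ∫_0^5/3 u'v' dx = ∫_0^5/3 (2*x*(-x - 1)) v dx − v(5/3) for all v ∈ V.

Multiply both sides by a test function v and integrate from 0 to 5/3:
  ∫_0^5/3 −u''(x) v(x) dx = ∫_0^5/3 f(x) v(x) dx.
Integrate the LHS by parts once:
  ∫_0^5/3 −u'' v dx = −[u'(x) v(x)]_0^5/3 + ∫_0^5/3 u'(x) v'(x) dx.
Thus ∫_0^5/3 u'(x) v'(x) dx = ∫_0^5/3 f(x) v(x) dx + [u'(x) v(x)]_0^5/3.
Choose V so that boundary terms are either known or forced to vanish.
Mixed BC: u(0) = 0 (Dirichlet) and u'(5/3) = -1 (Neumann). Define V = {v ∈ H^1(0, 5/3) : v(0) = 0}. Then [u' v]_0^5/3 = u'(5/3)·v(5/3) − u'(0)·0 = − v(5/3).
Weak formulation: find u (satisfying any essential BC) such that ∫_0^5/3 u'(x) v'(x) dx = ∫_0^5/3 f v dx − v(5/3) for all v ∈ V (Dirichlet at 0 absorbed into V; Neumann datum at x = 5/3 contributes the boundary term).
Substituting f(x) = 2*x*(-x - 1), the right-hand side is ∫_0^5/3 (2*x*(-x - 1)) v dx − v(5/3).


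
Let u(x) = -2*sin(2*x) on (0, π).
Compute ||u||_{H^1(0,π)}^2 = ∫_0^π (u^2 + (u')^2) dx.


||u||_{H^1(0,π)}^2 = 10*π

u'(x) = -4*cos(2*x).
Expand u² and (u')² and integrate term by term on (0, π), using: for integers n ≥ 1, ∫_0^π sin²(nx) dx = ∫_0^π cos²(nx) dx = π/2; for n ≠ n', ∫_0^π sin(nx)sin(n'x) dx = ∫_0^π cos(nx)cos(n'x) dx = 0; and by product-to-sum, ∫_0^π sin(nx)cos(n'x) dx = ½∫_0^π [sin((n+n')x) + sin((n−n')x)] dx, which is 0 when n+n' is even and 2n/(n²−n'²) when n+n' is odd (it need not vanish on (0, π)).
  u² squared terms: (-2)²·∫sin(2x)² dx = 4·π/2 = 2*π.
  So ∫_0^π u² dx = 2*π.
  (u')² squared terms: (-4)²·∫cos(2x)² dx = 16·π/2 = 8*π.
  So ∫_0^π (u')² dx = 8*π.
||u||_{H^1}^2 = (2*π) + (8*π) = 10*π.


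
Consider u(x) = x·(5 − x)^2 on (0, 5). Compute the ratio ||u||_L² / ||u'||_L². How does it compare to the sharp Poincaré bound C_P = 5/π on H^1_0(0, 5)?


||u||_L² / ||u'||_L² = 5*sqrt(14)/14 < C_P = 5/π.

u(x) = x·(5 − x)^2, so u'(x) = (x - 5)*(3*x - 5).
u(x) = x·(5 − x)^2 vanishes at x = 0 and x = 5, so u ∈ H^1_0(0, 5). Differentiate via the product rule and integrate the resulting polynomials term by term.
  ∫_0^5 u² dx = ∫_0^5 (x^6 - 20*x^5 + 150*x^4 - 500*x^3 + 625*x^2) dx. Term by term:
    ∫_0^5 x^6 dx = 78125/7;  ∫_0^5 -20*x^5 dx = -156250/3;  ∫_0^5 150*x^4 dx = 93750;
    ∫_0^5 -500*x^3 dx = -78125;  ∫_0^5 625*x^2 dx = 78125/3.
  Sum: 78125/7 − 156250/3 + 93750 − 78125 + 78125/3 = 15625/21.
  ∫_0^5 (u')² dx = ∫_0^5 (9*x^4 - 120*x^3 + 550*x^2 - 1000*x + 625) dx. Term by term:
    ∫_0^5 9*x^4 dx = 5625;  ∫_0^5 -120*x^3 dx = -18750;  ∫_0^5 550*x^2 dx = 68750/3;
    ∫_0^5 -1000*x dx = -12500;  ∫_0^5 625 dx = 3125.
  Sum: 5625 − 18750 + 68750/3 − 12500 + 3125 = 1250/3.
∫_0^5 u² dx = 15625/21, so ||u||_L² = 125*sqrt(21)/21.
∫_0^5 (u')² dx = 1250/3, so ||u'||_L² = 25*sqrt(6)/3.
Ratio ||u||_L² / ||u'||_L² = 5*sqrt(14)/14.
Sharp Poincaré constant on H^1_0(0, 5) is C_P = L/π = 5/π, achieved by sin(π/5·x).
A polynomial bump cannot attain the sharp Poincaré constant (only the first sine eigenfunction does), so the ratio is strictly less than C_P, consistent with ||u||_L² ≤ C_P ||u'||_L².


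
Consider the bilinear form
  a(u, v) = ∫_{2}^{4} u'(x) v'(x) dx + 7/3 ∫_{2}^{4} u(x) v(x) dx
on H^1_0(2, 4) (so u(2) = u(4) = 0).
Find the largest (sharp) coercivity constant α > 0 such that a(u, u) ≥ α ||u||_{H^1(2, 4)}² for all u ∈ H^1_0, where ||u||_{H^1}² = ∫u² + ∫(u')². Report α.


α = 1

Coercivity of a(·,·) on H^1_0(2, 4) means a(u, u) ≥ α ||u||_{H^1}² for every u ∈ H^1_0.
The interval has length L = 2, and Poincaré/coercivity depend only on L. Here a(u, u) = ∫(u')² + (7/3)·∫u².
Here c = 7/3 ≥ 1, so a(u,u) = ∫(u')² + c∫u² ≥ ∫(u')² + ∫u² = ||u||_{H^1}², i.e. α = 1 works. No larger α is possible: a(u,u) ≥ α||u||_{H^1}² means (1−α)∫(u')² ≥ (α−c)∫u², and for the modes u_n = sin(nπ(x−x₀)/L) (x₀ the left endpoint) one has ∫u_n²/∫(u_n')² = (L/(nπ))² → 0, so a(u_n,u_n)/||u_n||_{H^1}² → 1. Hence the optimal constant is α = 1.
Therefore α = 1.


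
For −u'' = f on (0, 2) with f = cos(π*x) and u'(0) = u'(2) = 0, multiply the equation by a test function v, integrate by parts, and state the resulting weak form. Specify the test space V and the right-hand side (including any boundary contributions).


V = H^1(0, 2) (no boundary constraint on v; u is determined up to an additive constant); weak form: ∫_0^2 u'v' dx = ∫_0^2 (cos(π*x)) v dx for all v ∈ V.

Multiply both sides by a test function v and integrate from 0 to 2:
  ∫_0^2 −u''(x) v(x) dx = ∫_0^2 f(x) v(x) dx.
Integrate the LHS by parts once:
  ∫_0^2 −u'' v dx = −[u'(x) v(x)]_0^2 + ∫_0^2 u'(x) v'(x) dx.
Thus ∫_0^2 u'(x) v'(x) dx = ∫_0^2 f(x) v(x) dx + [u'(x) v(x)]_0^2.
Choose V so that boundary terms are either known or forced to vanish.
u has homogeneous Neumann: u'(0) = u'(2) = 0. So [u' v]_0^2 = 0·v(2) − 0·v(0) = 0 for any v; take V = H^1(0, 2).
Weak formulation: find u (satisfying any essential BC) such that ∫_0^2 u'(x) v'(x) dx = ∫_0^2 f v dx for all v ∈ V (homogeneous Neumann, so boundary terms vanish).
Substituting f(x) = cos(π*x), the right-hand side is ∫_0^2 (cos(π*x)) v dx.
Compatibility check (pure Neumann): taking v ≡ 1 ∈ V gives 0 = ∫_0^2 f dx + (0) − (0), i.e. ∫_0^2 f dx must equal u'(0) − u'(2) = 0. Indeed ∫_0^2 (cos(π*x)) dx = 0, so the data are compatible. The solution is then unique only up to an additive constant (fix it e.g. by requiring ∫_0^2 u dx = 0).


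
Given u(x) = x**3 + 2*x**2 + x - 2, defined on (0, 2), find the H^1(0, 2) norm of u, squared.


||u||_{H^1}^2 = 6530/21

The H^1 norm (squared) on an interval (0, L) is
  ||u||_{H^1}^2 = ∫_0^L u(x)^2 dx + ∫_0^L u'(x)^2 dx.
Compute u'(x) = 3*x**2 + 4*x + 1.
Then u(x)^2 = x**6 + 4*x**5 + 6*x**4 - 7*x**2 - 4*x + 4 and u'(x)^2 = 9*x**4 + 24*x**3 + 22*x**2 + 8*x + 1.
Integrate each monomial from 0 to 2 using ∫_0^2 c·x^n dx = c·2^(n+1)/(n+1):
  ∫_0^2 u(x)^2 dx = ∫_0^2 (x^6 + 4*x^5 + 6*x^4 - 7*x^2 - 4*x + 4) dx. Term by term:
    ∫_0^2 x^6 dx = 128/7;  ∫_0^2 4*x^5 dx = 128/3;  ∫_0^2 6*x^4 dx = 192/5;
    ∫_0^2 -7*x^2 dx = -56/3;  ∫_0^2 -4*x dx = -8;  ∫_0^2 4 dx = 8.
  Sum: 128/7 + 128/3 + 192/5 − 56/3 − 8 + 8 = 2824/35.
  ∫_0^2 u'(x)^2 dx = ∫_0^2 (9*x^4 + 24*x^3 + 22*x^2 + 8*x + 1) dx. Term by term:
    ∫_0^2 9*x^4 dx = 288/5;  ∫_0^2 24*x^3 dx = 96;  ∫_0^2 22*x^2 dx = 176/3;
    ∫_0^2 8*x dx = 16;  ∫_0^2 1 dx = 2.
  Sum: 288/5 + 96 + 176/3 + 16 + 2 = 3454/15.
Adding: ||u||_{H^1}^2 = 2824/35 + 3454/15 = 6530/21.


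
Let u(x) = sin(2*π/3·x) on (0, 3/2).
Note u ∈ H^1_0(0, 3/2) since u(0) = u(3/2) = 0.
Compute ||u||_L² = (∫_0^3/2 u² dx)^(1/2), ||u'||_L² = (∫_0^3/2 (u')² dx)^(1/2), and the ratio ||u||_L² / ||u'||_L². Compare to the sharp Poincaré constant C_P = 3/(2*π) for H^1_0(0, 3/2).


||u||_L² / ||u'||_L² = 3/(2*π) = C_P.

u(x) = sin(2*π/3·x), so u'(x) = 2*π*cos(2*π*x/3)/3.
Writing u(x) = A·sin(kπx/L) with A = 1 and k = 1, use ∫_0^L sin²(kπx/L) dx = L/2 and ∫_0^L cos²(kπx/L) dx = L/2.
u² = 1·sin²(2*π/3·x) and (u')² = 4*π^2/9·cos²(2*π/3·x), and each of sin², cos² integrates to L/2 = 3/4 over (0, 3/2).
∫_0^3/2 u² dx = 3/4, so ||u||_L² = sqrt(3)/2.
∫_0^3/2 (u')² dx = π^2/3, so ||u'||_L² = sqrt(3)*π/3.
Ratio ||u||_L² / ||u'||_L² = 3/(2*π).
Sharp Poincaré constant on H^1_0(0, 3/2) is C_P = L/π = 3/(2*π), achieved by sin(2*π/3·x).
This is the k = 1 eigenfunction (up to amplitude), so the ratio equals the sharp Poincaré constant exactly.


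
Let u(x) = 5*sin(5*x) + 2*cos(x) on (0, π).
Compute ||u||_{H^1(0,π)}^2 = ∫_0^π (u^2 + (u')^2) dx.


||u||_{H^1(0,π)}^2 = 329*π

u'(x) = -2*sin(x) + 25*cos(5*x).
Expand u² and (u')² and integrate term by term on (0, π), using: for integers n ≥ 1, ∫_0^π sin²(nx) dx = ∫_0^π cos²(nx) dx = π/2; for n ≠ n', ∫_0^π sin(nx)sin(n'x) dx = ∫_0^π cos(nx)cos(n'x) dx = 0; and by product-to-sum, ∫_0^π sin(nx)cos(n'x) dx = ½∫_0^π [sin((n+n')x) + sin((n−n')x)] dx, which is 0 when n+n' is even and 2n/(n²−n'²) when n+n' is odd (it need not vanish on (0, π)).
  u² squared terms: (2)²·∫cos(x)² dx = 4·π/2 = 2*π;  (5)²·∫sin(5x)² dx = 25·π/2 = 25*π/2.
  u² cross terms: 2·(2)·(5)·∫cos(x)·sin(5x) dx = 20·(0) = 0.
  So ∫_0^π u² dx = 2*π + 25*π/2 + 0 = 29*π/2.
  (u')² squared terms: (-2)²·∫sin(x)² dx = 4·π/2 = 2*π;  (25)²·∫cos(5x)² dx = 625·π/2 = 625*π/2.
  (u')² cross terms: 2·(-2)·(25)·∫sin(x)·cos(5x) dx = -100·(0) = 0.
  So ∫_0^π (u')² dx = 2*π + 625*π/2 + 0 = 629*π/2.
||u||_{H^1}^2 = (29*π/2) + (629*π/2) = 329*π.


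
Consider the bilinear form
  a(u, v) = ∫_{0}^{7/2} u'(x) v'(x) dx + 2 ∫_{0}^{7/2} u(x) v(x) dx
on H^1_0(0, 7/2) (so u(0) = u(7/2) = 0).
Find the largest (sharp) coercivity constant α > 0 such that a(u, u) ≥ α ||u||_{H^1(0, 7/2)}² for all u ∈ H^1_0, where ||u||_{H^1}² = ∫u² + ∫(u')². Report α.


α = 1

Coercivity of a(·,·) on H^1_0(0, 7/2) means a(u, u) ≥ α ||u||_{H^1}² for every u ∈ H^1_0.
The interval has length L = 7/2, and Poincaré/coercivity depend only on L. Here a(u, u) = ∫(u')² + (2)·∫u².
Here c = 2 ≥ 1, so a(u,u) = ∫(u')² + c∫u² ≥ ∫(u')² + ∫u² = ||u||_{H^1}², i.e. α = 1 works. No larger α is possible: a(u,u) ≥ α||u||_{H^1}² means (1−α)∫(u')² ≥ (α−c)∫u², and for the modes u_n = sin(nπ(x−x₀)/L) (x₀ the left endpoint) one has ∫u_n²/∫(u_n')² = (L/(nπ))² → 0, so a(u_n,u_n)/||u_n||_{H^1}² → 1. Hence the optimal constant is α = 1.
Therefore α = 1.


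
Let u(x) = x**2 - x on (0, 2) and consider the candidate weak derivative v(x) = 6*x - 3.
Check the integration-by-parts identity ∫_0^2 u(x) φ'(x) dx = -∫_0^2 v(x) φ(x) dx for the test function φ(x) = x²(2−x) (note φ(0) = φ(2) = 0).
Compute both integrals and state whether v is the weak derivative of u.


LHS = -28/15, RHS = -28/5. No, v is not the weak derivative of u.

u(x) = x**2 - x, classical derivative u'(x) = 2*x - 1.
φ(x) = x²(2−x), so φ'(x) = x*(4 - 3*x).
Note φ(0) = φ(2) = 0, so the boundary term u·φ vanishes.
LHS = ∫_0^2 u(x) φ'(x) dx = ∫_0^2 (-3*x^4 + 7*x^3 - 4*x^2) dx. Term by term:
  ∫_0^2 -3*x^4 dx = -96/5;  ∫_0^2 7*x^3 dx = 28;  ∫_0^2 -4*x^2 dx = -32/3.
Sum: -96/5 + 28 − 32/3 = -28/15.
So LHS = -28/15.
∫_0^2 v(x) φ(x) dx = ∫_0^2 (-6*x^4 + 15*x^3 - 6*x^2) dx. Term by term:
  ∫_0^2 -6*x^4 dx = -192/5;  ∫_0^2 15*x^3 dx = 60;  ∫_0^2 -6*x^2 dx = -16.
Sum: -192/5 + 60 − 16 = 28/5.
So RHS = -∫_0^2 v(x) φ(x) dx = -28/5.
LHS − RHS = 56/15 ≠ 0, so the identity fails.
(For a valid weak derivative the identity must hold for EVERY test function, in particular this one. The failure shows v is NOT the weak derivative of u.)
Correct weak derivative would be u'(x) = 2*x - 1.


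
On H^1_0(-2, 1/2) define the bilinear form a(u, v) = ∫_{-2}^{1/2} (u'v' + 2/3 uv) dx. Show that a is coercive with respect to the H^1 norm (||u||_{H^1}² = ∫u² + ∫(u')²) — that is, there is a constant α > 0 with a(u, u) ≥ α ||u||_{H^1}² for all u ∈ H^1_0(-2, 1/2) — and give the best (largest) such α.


α = 2*(25 + 6*π^2)/(3*(25 + 4*π^2))

Coercivity of a(·,·) on H^1_0(-2, 1/2) means a(u, u) ≥ α ||u||_{H^1}² for every u ∈ H^1_0.
The interval has length L = 5/2, and Poincaré/coercivity depend only on L. Here a(u, u) = ∫(u')² + (2/3)·∫u².
Here 0 < c = 2/3 < 1. The condition a(u,u) ≥ α||u||_{H^1}² reads (1−α)∫(u')² ≥ (α−c)∫u². Any admissible α is ≤ 1 (rapidly oscillating u have ∫u²/∫(u')² → 0), and α = 1 would force 0 ≥ (1−c)∫u², impossible since c < 1; so 1−α > 0. By the sharp Poincaré inequality on H^1_0 of an interval of length L, ∫(u')² ≥ (π/L)²∫u² with equality for the first sine mode sin(π(x−x₀)/L) (x₀ the left endpoint), so the inequality holds for all u iff (1−α)(π/L)² ≥ α − c, i.e. α ≤ ((π/L)² + c)/((π/L)² + 1) = (1 + c(L/π)²)/(1 + (L/π)²). With (π/L)² = 4*π^2/25 and c = 2/3, the largest admissible constant is α = ((π/L)² + c)/((π/L)² + 1).
Simplifying, α = 2*(25 + 6*π^2)/(3*(25 + 4*π^2)).


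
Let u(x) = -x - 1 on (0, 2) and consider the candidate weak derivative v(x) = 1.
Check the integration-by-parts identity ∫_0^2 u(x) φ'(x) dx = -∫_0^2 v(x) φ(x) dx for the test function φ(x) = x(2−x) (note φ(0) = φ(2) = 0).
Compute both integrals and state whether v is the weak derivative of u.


LHS = 4/3, RHS = -4/3. No, v is not the weak derivative of u.

u(x) = -x - 1, classical derivative u'(x) = -1.
φ(x) = x(2−x), so φ'(x) = 2 - 2*x.
Note φ(0) = φ(2) = 0, so the boundary term u·φ vanishes.
LHS = ∫_0^2 u(x) φ'(x) dx = ∫_0^2 (2*x^2 - 2) dx. Term by term:
  ∫_0^2 2*x^2 dx = 16/3;  ∫_0^2 -2 dx = -4.
Sum: 16/3 − 4 = 4/3.
So LHS = 4/3.
∫_0^2 v(x) φ(x) dx = ∫_0^2 (-x^2 + 2*x) dx. Term by term:
  ∫_0^2 -x^2 dx = -8/3;  ∫_0^2 2*x dx = 4.
Sum: -8/3 + 4 = 4/3.
So RHS = -∫_0^2 v(x) φ(x) dx = -4/3.
LHS − RHS = 8/3 ≠ 0, so the identity fails.
(For a valid weak derivative the identity must hold for EVERY test function, in particular this one. The failure shows v is NOT the weak derivative of u.)
Correct weak derivative would be u'(x) = -1.


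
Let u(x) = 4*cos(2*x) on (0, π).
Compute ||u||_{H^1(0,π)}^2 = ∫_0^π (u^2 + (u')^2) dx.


||u||_{H^1(0,π)}^2 = 40*π

u'(x) = -8*sin(2*x).
Expand u² and (u')² and integrate term by term on (0, π), using: for integers n ≥ 1, ∫_0^π sin²(nx) dx = ∫_0^π cos²(nx) dx = π/2; for n ≠ n', ∫_0^π sin(nx)sin(n'x) dx = ∫_0^π cos(nx)cos(n'x) dx = 0; and by product-to-sum, ∫_0^π sin(nx)cos(n'x) dx = ½∫_0^π [sin((n+n')x) + sin((n−n')x)] dx, which is 0 when n+n' is even and 2n/(n²−n'²) when n+n' is odd (it need not vanish on (0, π)).
  u² squared terms: (4)²·∫cos(2x)² dx = 16·π/2 = 8*π.
  So ∫_0^π u² dx = 8*π.
  (u')² squared terms: (-8)²·∫sin(2x)² dx = 64·π/2 = 32*π.
  So ∫_0^π (u')² dx = 32*π.
||u||_{H^1}^2 = (8*π) + (32*π) = 40*π.


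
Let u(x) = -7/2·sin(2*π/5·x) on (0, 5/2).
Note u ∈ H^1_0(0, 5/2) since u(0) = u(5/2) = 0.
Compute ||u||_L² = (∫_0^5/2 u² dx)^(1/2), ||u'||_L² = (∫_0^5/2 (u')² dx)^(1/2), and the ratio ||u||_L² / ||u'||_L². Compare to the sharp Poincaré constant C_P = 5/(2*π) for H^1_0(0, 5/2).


||u||_L² / ||u'||_L² = 5/(2*π) = C_P.

u(x) = -7/2·sin(2*π/5·x), so u'(x) = -7*π*cos(2*π*x/5)/5.
Writing u(x) = A·sin(kπx/L) with A = -7/2 and k = 1, use ∫_0^L sin²(kπx/L) dx = L/2 and ∫_0^L cos²(kπx/L) dx = L/2.
u² = 49/4·sin²(2*π/5·x) and (u')² = 49*π^2/25·cos²(2*π/5·x), and each of sin², cos² integrates to L/2 = 5/4 over (0, 5/2).
∫_0^5/2 u² dx = 245/16, so ||u||_L² = 7*sqrt(5)/4.
∫_0^5/2 (u')² dx = 49*π^2/20, so ||u'||_L² = 7*sqrt(5)*π/10.
Ratio ||u||_L² / ||u'||_L² = 5/(2*π).
Sharp Poincaré constant on H^1_0(0, 5/2) is C_P = L/π = 5/(2*π), achieved by sin(2*π/5·x).
This is the k = 1 eigenfunction (up to amplitude), so the ratio equals the sharp Poincaré constant exactly.


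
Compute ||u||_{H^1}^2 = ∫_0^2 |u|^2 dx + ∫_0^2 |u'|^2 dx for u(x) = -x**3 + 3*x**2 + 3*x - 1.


||u||_{H^1}^2 = 3608/35

The H^1 norm (squared) on an interval (0, L) is
  ||u||_{H^1}^2 = ∫_0^L u(x)^2 dx + ∫_0^L u'(x)^2 dx.
Compute u'(x) = -3*x**2 + 6*x + 3.
Then u(x)^2 = x**6 - 6*x**5 + 3*x**4 + 20*x**3 + 3*x**2 - 6*x + 1 and u'(x)^2 = 9*x**4 - 36*x**3 + 18*x**2 + 36*x + 9.
Integrate each monomial from 0 to 2 using ∫_0^2 c·x^n dx = c·2^(n+1)/(n+1):
  ∫_0^2 u(x)^2 dx = ∫_0^2 (x^6 - 6*x^5 + 3*x^4 + 20*x^3 + 3*x^2 - 6*x + 1) dx. Term by term:
    ∫_0^2 x^6 dx = 128/7;  ∫_0^2 -6*x^5 dx = -64;  ∫_0^2 3*x^4 dx = 96/5;
    ∫_0^2 20*x^3 dx = 80;  ∫_0^2 3*x^2 dx = 8;  ∫_0^2 -6*x dx = -12;
    ∫_0^2 1 dx = 2.
  Sum: 128/7 − 64 + 96/5 + 80 + 8 − 12 + 2 = 1802/35.
  ∫_0^2 u'(x)^2 dx = ∫_0^2 (9*x^4 - 36*x^3 + 18*x^2 + 36*x + 9) dx. Term by term:
    ∫_0^2 9*x^4 dx = 288/5;  ∫_0^2 -36*x^3 dx = -144;  ∫_0^2 18*x^2 dx = 48;
    ∫_0^2 36*x dx = 72;  ∫_0^2 9 dx = 18.
  Sum: 288/5 − 144 + 48 + 72 + 18 = 258/5.
Adding: ||u||_{H^1}^2 = 1802/35 + 258/5 = 3608/35.


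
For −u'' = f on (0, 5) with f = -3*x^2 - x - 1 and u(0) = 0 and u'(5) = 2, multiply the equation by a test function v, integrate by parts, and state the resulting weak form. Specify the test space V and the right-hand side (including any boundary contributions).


V = {v ∈ H^1(0, 5) : v(0) = 0} (test functions vanish at x = 0 where u is specified); weak form: ∫_0^5 u'v' dx = ∫_0^5 (-3*x^2 - x - 1) v dx + 2·v(5) for all v ∈ V.

Multiply both sides by a test function v and integrate from 0 to 5:
  ∫_0^5 −u''(x) v(x) dx = ∫_0^5 f(x) v(x) dx.
Integrate the LHS by parts once:
  ∫_0^5 −u'' v dx = −[u'(x) v(x)]_0^5 + ∫_0^5 u'(x) v'(x) dx.
Thus ∫_0^5 u'(x) v'(x) dx = ∫_0^5 f(x) v(x) dx + [u'(x) v(x)]_0^5.
Choose V so that boundary terms are either known or forced to vanish.
Mixed BC: u(0) = 0 (Dirichlet) and u'(5) = 2 (Neumann). Define V = {v ∈ H^1(0, 5) : v(0) = 0}. Then [u' v]_0^5 = u'(5)·v(5) − u'(0)·0 = 2·v(5).
Weak formulation: find u (satisfying any essential BC) such that ∫_0^5 u'(x) v'(x) dx = ∫_0^5 f v dx + 2·v(5) for all v ∈ V (Dirichlet at 0 absorbed into V; Neumann datum at x = 5 contributes the boundary term).
Substituting f(x) = -3*x^2 - x - 1, the right-hand side is ∫_0^5 (-3*x^2 - x - 1) v dx + 2·v(5).


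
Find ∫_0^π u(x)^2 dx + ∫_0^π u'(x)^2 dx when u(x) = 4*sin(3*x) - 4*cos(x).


||u||_{H^1(0,π)}^2 = 96*π

u'(x) = 4*sin(x) + 12*cos(3*x).
Expand u² and (u')² and integrate term by term on (0, π), using: for integers n ≥ 1, ∫_0^π sin²(nx) dx = ∫_0^π cos²(nx) dx = π/2; for n ≠ n', ∫_0^π sin(nx)sin(n'x) dx = ∫_0^π cos(nx)cos(n'x) dx = 0; and by product-to-sum, ∫_0^π sin(nx)cos(n'x) dx = ½∫_0^π [sin((n+n')x) + sin((n−n')x)] dx, which is 0 when n+n' is even and 2n/(n²−n'²) when n+n' is odd (it need not vanish on (0, π)).
  u² squared terms: (-4)²·∫cos(x)² dx = 16·π/2 = 8*π;  (4)²·∫sin(3x)² dx = 16·π/2 = 8*π.
  u² cross terms: 2·(-4)·(4)·∫cos(x)·sin(3x) dx = -32·(0) = 0.
  So ∫_0^π u² dx = 8*π + 8*π + 0 = 16*π.
  (u')² squared terms: (4)²·∫sin(x)² dx = 16·π/2 = 8*π;  (12)²·∫cos(3x)² dx = 144·π/2 = 72*π.
  (u')² cross terms: 2·(4)·(12)·∫sin(x)·cos(3x) dx = 96·(0) = 0.
  So ∫_0^π (u')² dx = 8*π + 72*π + 0 = 80*π.
||u||_{H^1}^2 = (16*π) + (80*π) = 96*π.


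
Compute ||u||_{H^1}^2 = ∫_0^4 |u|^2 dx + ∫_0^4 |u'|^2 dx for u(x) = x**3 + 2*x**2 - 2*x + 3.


||u||_{H^1}^2 = 900596/105

The H^1 norm (squared) on an interval (0, L) is
  ||u||_{H^1}^2 = ∫_0^L u(x)^2 dx + ∫_0^L u'(x)^2 dx.
Compute u'(x) = 3*x**2 + 4*x - 2.
Then u(x)^2 = x**6 + 4*x**5 - 2*x**3 + 16*x**2 - 12*x + 9 and u'(x)^2 = 9*x**4 + 24*x**3 + 4*x**2 - 16*x + 4.
Integrate each monomial from 0 to 4 using ∫_0^4 c·x^n dx = c·4^(n+1)/(n+1):
  ∫_0^4 u(x)^2 dx = ∫_0^4 (x^6 + 4*x^5 - 2*x^3 + 16*x^2 - 12*x + 9) dx. Term by term:
    ∫_0^4 x^6 dx = 16384/7;  ∫_0^4 4*x^5 dx = 8192/3;  ∫_0^4 -2*x^3 dx = -128;
    ∫_0^4 16*x^2 dx = 1024/3;  ∫_0^4 -12*x dx = -96;  ∫_0^4 9 dx = 36.
  Sum: 16384/7 + 8192/3 − 128 + 1024/3 − 96 + 36 = 36572/7.
  ∫_0^4 u'(x)^2 dx = ∫_0^4 (9*x^4 + 24*x^3 + 4*x^2 - 16*x + 4) dx. Term by term:
    ∫_0^4 9*x^4 dx = 9216/5;  ∫_0^4 24*x^3 dx = 1536;  ∫_0^4 4*x^2 dx = 256/3;
    ∫_0^4 -16*x dx = -128;  ∫_0^4 4 dx = 16.
  Sum: 9216/5 + 1536 + 256/3 − 128 + 16 = 50288/15.
Adding: ||u||_{H^1}^2 = 36572/7 + 50288/15 = 900596/105.


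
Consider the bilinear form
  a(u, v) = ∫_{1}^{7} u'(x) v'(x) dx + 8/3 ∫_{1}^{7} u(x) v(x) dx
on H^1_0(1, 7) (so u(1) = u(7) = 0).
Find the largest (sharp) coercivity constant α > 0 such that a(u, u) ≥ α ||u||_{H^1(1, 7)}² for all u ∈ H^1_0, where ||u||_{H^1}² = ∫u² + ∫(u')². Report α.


α = 1

Coercivity of a(·,·) on H^1_0(1, 7) means a(u, u) ≥ α ||u||_{H^1}² for every u ∈ H^1_0.
The interval has length L = 6, and Poincaré/coercivity depend only on L. Here a(u, u) = ∫(u')² + (8/3)·∫u².
Here c = 8/3 ≥ 1, so a(u,u) = ∫(u')² + c∫u² ≥ ∫(u')² + ∫u² = ||u||_{H^1}², i.e. α = 1 works. No larger α is possible: a(u,u) ≥ α||u||_{H^1}² means (1−α)∫(u')² ≥ (α−c)∫u², and for the modes u_n = sin(nπ(x−x₀)/L) (x₀ the left endpoint) one has ∫u_n²/∫(u_n')² = (L/(nπ))² → 0, so a(u_n,u_n)/||u_n||_{H^1}² → 1. Hence the optimal constant is α = 1.
Therefore α = 1.


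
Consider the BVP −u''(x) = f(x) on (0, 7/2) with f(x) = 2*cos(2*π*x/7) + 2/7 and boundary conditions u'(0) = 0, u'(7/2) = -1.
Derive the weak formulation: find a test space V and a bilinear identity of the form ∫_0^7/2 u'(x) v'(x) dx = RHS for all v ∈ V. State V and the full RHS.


V = H^1(0, 7/2) (v unrestricted at boundary; u is determined up to an additive constant); weak form: ∫_0^7/2 u'v' dx = ∫_0^7/2 (2*cos(2*π*x/7) + 2/7) v dx − v(7/2) for all v ∈ V.

Multiply both sides by a test function v and integrate from 0 to 7/2:
  ∫_0^7/2 −u''(x) v(x) dx = ∫_0^7/2 f(x) v(x) dx.
Integrate the LHS by parts once:
  ∫_0^7/2 −u'' v dx = −[u'(x) v(x)]_0^7/2 + ∫_0^7/2 u'(x) v'(x) dx.
Thus ∫_0^7/2 u'(x) v'(x) dx = ∫_0^7/2 f(x) v(x) dx + [u'(x) v(x)]_0^7/2.
Choose V so that boundary terms are either known or forced to vanish.
u has inhomogeneous Neumann u'(0) = 0, u'(7/2) = -1. [u' v]_0^7/2 = (-1)·v(7/2) − (0)·v(0) = − v(7/2). Take V = H^1(0, 7/2); boundary term becomes part of RHS.
Weak formulation: find u (satisfying any essential BC) such that ∫_0^7/2 u'(x) v'(x) dx = ∫_0^7/2 f v dx − v(7/2) for all v ∈ V (Neumann data are natural BCs: they enter the RHS as boundary terms).
Substituting f(x) = 2*cos(2*π*x/7) + 2/7, the right-hand side is ∫_0^7/2 (2*cos(2*π*x/7) + 2/7) v dx − v(7/2).
Compatibility check (pure Neumann): taking v ≡ 1 ∈ V gives 0 = ∫_0^7/2 f dx + (-1) − (0), i.e. ∫_0^7/2 f dx must equal u'(0) − u'(7/2) = 1. Indeed ∫_0^7/2 (2*cos(2*π*x/7) + 2/7) dx = 1, so the data are compatible. The solution is then unique only up to an additive constant (fix it e.g. by requiring ∫_0^7/2 u dx = 0).


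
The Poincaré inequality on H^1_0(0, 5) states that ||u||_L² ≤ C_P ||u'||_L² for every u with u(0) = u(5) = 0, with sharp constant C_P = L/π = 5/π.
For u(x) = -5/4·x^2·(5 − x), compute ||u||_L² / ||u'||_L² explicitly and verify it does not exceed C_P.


||u||_L² / ||u'||_L² = 5*sqrt(14)/14 < C_P = 5/π.

u(x) = -5/4·x^2·(5 − x), so u'(x) = 5*x*(3*x - 10)/4.
u(x) = -5/4·x^2·(5 − x) vanishes at x = 0 and x = 5, so u ∈ H^1_0(0, 5). Differentiate via the product rule and integrate the resulting polynomials term by term.
  ∫_0^5 u² dx = ∫_0^5 (25*x^6/16 - 125*x^5/8 + 625*x^4/16) dx. Term by term:
    ∫_0^5 25*x^6/16 dx = 1953125/112;  ∫_0^5 -125*x^5/8 dx = -1953125/48;  ∫_0^5 625*x^4/16 dx = 390625/16.
  Sum: 1953125/112 − 1953125/48 + 390625/16 = 390625/336.
  ∫_0^5 (u')² dx = ∫_0^5 (225*x^4/16 - 375*x^3/4 + 625*x^2/4) dx. Term by term:
    ∫_0^5 225*x^4/16 dx = 140625/16;  ∫_0^5 -375*x^3/4 dx = -234375/16;  ∫_0^5 625*x^2/4 dx = 78125/12.
  Sum: 140625/16 − 234375/16 + 78125/12 = 15625/24.
∫_0^5 u² dx = 390625/336, so ||u||_L² = 625*sqrt(21)/84.
∫_0^5 (u')² dx = 15625/24, so ||u'||_L² = 125*sqrt(6)/12.
Ratio ||u||_L² / ||u'||_L² = 5*sqrt(14)/14.
Sharp Poincaré constant on H^1_0(0, 5) is C_P = L/π = 5/π, achieved by sin(π/5·x).
A polynomial bump cannot attain the sharp Poincaré constant (only the first sine eigenfunction does), so the ratio is strictly less than C_P, consistent with ||u||_L² ≤ C_P ||u'||_L².


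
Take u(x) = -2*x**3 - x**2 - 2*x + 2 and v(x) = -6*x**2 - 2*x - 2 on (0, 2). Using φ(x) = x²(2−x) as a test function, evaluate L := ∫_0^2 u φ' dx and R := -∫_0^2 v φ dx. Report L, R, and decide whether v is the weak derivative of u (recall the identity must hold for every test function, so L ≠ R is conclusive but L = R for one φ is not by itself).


LHS = 56/3, RHS = 56/3. Yes, v = u' weakly.

u(x) = -2*x**3 - x**2 - 2*x + 2, classical derivative u'(x) = -6*x**2 - 2*x - 2.
φ(x) = x²(2−x), so φ'(x) = x*(4 - 3*x).
Note φ(0) = φ(2) = 0, so the boundary term u·φ vanishes.
LHS = ∫_0^2 u(x) φ'(x) dx = ∫_0^2 (6*x^5 - 5*x^4 + 2*x^3 - 14*x^2 + 8*x) dx. Term by term:
  ∫_0^2 6*x^5 dx = 64;  ∫_0^2 -5*x^4 dx = -32;  ∫_0^2 2*x^3 dx = 8;
  ∫_0^2 -14*x^2 dx = -112/3;  ∫_0^2 8*x dx = 16.
Sum: 64 − 32 + 8 − 112/3 + 16 = 56/3.
So LHS = 56/3.
∫_0^2 v(x) φ(x) dx = ∫_0^2 (6*x^5 - 10*x^4 - 2*x^3 - 4*x^2) dx. Term by term:
  ∫_0^2 6*x^5 dx = 64;  ∫_0^2 -10*x^4 dx = -64;  ∫_0^2 -2*x^3 dx = -8;
  ∫_0^2 -4*x^2 dx = -32/3.
Sum: 64 − 64 − 8 − 32/3 = -56/3.
So RHS = -∫_0^2 v(x) φ(x) dx = 56/3.
LHS = RHS, so the identity holds for this test φ.
Moreover u is smooth here and v(x) = u'(x) = -6*x**2 - 2*x - 2 pointwise, so the identity holds for every test function. Hence v is the weak derivative of u.


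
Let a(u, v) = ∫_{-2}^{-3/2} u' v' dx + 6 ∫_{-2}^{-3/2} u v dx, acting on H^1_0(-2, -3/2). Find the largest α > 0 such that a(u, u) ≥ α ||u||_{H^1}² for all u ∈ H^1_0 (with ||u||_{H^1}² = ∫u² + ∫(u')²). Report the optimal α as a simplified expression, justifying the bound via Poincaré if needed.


α = 1

Coercivity of a(·,·) on H^1_0(-2, -3/2) means a(u, u) ≥ α ||u||_{H^1}² for every u ∈ H^1_0.
The interval has length L = 1/2, and Poincaré/coercivity depend only on L. Here a(u, u) = ∫(u')² + (6)·∫u².
Here c = 6 ≥ 1, so a(u,u) = ∫(u')² + c∫u² ≥ ∫(u')² + ∫u² = ||u||_{H^1}², i.e. α = 1 works. No larger α is possible: a(u,u) ≥ α||u||_{H^1}² means (1−α)∫(u')² ≥ (α−c)∫u², and for the modes u_n = sin(nπ(x−x₀)/L) (x₀ the left endpoint) one has ∫u_n²/∫(u_n')² = (L/(nπ))² → 0, so a(u_n,u_n)/||u_n||_{H^1}² → 1. Hence the optimal constant is α = 1.
Therefore α = 1.


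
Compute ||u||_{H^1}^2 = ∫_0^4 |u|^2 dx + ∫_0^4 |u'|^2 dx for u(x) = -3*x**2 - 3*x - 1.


||u||_{H^1}^2 = 22296/5

The H^1 norm (squared) on an interval (0, L) is
  ||u||_{H^1}^2 = ∫_0^L u(x)^2 dx + ∫_0^L u'(x)^2 dx.
Compute u'(x) = -6*x - 3.
Then u(x)^2 = 9*x**4 + 18*x**3 + 15*x**2 + 6*x + 1 and u'(x)^2 = 36*x**2 + 36*x + 9.
Integrate each monomial from 0 to 4 using ∫_0^4 c·x^n dx = c·4^(n+1)/(n+1):
  ∫_0^4 u(x)^2 dx = ∫_0^4 (9*x^4 + 18*x^3 + 15*x^2 + 6*x + 1) dx. Term by term:
    ∫_0^4 9*x^4 dx = 9216/5;  ∫_0^4 18*x^3 dx = 1152;  ∫_0^4 15*x^2 dx = 320;
    ∫_0^4 6*x dx = 48;  ∫_0^4 1 dx = 4.
  Sum: 9216/5 + 1152 + 320 + 48 + 4 = 16836/5.
  ∫_0^4 u'(x)^2 dx = ∫_0^4 (36*x^2 + 36*x + 9) dx. Term by term:
    ∫_0^4 36*x^2 dx = 768;  ∫_0^4 36*x dx = 288;  ∫_0^4 9 dx = 36.
  Sum: 768 + 288 + 36 = 1092.
Adding: ||u||_{H^1}^2 = 16836/5 + 1092 = 22296/5.


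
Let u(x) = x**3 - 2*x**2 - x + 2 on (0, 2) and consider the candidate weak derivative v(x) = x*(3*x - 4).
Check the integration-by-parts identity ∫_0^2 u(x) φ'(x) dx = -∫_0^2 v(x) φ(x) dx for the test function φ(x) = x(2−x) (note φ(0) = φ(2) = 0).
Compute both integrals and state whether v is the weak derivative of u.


LHS = 28/15, RHS = 8/15. No, v is not the weak derivative of u.

u(x) = x**3 - 2*x**2 - x + 2, classical derivative u'(x) = 3*x**2 - 4*x - 1.
φ(x) = x(2−x), so φ'(x) = 2 - 2*x.
Note φ(0) = φ(2) = 0, so the boundary term u·φ vanishes.
LHS = ∫_0^2 u(x) φ'(x) dx = ∫_0^2 (-2*x^4 + 6*x^3 - 2*x^2 - 6*x + 4) dx. Term by term:
  ∫_0^2 -2*x^4 dx = -64/5;  ∫_0^2 6*x^3 dx = 24;  ∫_0^2 -2*x^2 dx = -16/3;
  ∫_0^2 -6*x dx = -12;  ∫_0^2 4 dx = 8.
Sum: -64/5 + 24 − 16/3 − 12 + 8 = 28/15.
So LHS = 28/15.
∫_0^2 v(x) φ(x) dx = ∫_0^2 (-3*x^4 + 10*x^3 - 8*x^2) dx. Term by term:
  ∫_0^2 -3*x^4 dx = -96/5;  ∫_0^2 10*x^3 dx = 40;  ∫_0^2 -8*x^2 dx = -64/3.
Sum: -96/5 + 40 − 64/3 = -8/15.
So RHS = -∫_0^2 v(x) φ(x) dx = 8/15.
LHS − RHS = 4/3 ≠ 0, so the identity fails.
(For a valid weak derivative the identity must hold for EVERY test function, in particular this one. The failure shows v is NOT the weak derivative of u.)
Correct weak derivative would be u'(x) = 3*x**2 - 4*x - 1.


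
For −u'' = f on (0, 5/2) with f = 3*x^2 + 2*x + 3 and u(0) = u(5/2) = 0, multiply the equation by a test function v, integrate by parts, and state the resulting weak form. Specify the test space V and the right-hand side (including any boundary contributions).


V = H^1_0(0, 5/2) (so v(0) = v(5/2) = 0); weak form: ∫_0^5/2 u'v' dx = ∫_0^5/2 (3*x^2 + 2*x + 3) v dx for all v ∈ V.

Multiply both sides by a test function v and integrate from 0 to 5/2:
  ∫_0^5/2 −u''(x) v(x) dx = ∫_0^5/2 f(x) v(x) dx.
Integrate the LHS by parts once:
  ∫_0^5/2 −u'' v dx = −[u'(x) v(x)]_0^5/2 + ∫_0^5/2 u'(x) v'(x) dx.
Thus ∫_0^5/2 u'(x) v'(x) dx = ∫_0^5/2 f(x) v(x) dx + [u'(x) v(x)]_0^5/2.
Choose V so that boundary terms are either known or forced to vanish.
u is Dirichlet: u(0) = u(5/2) = 0. Let V = H^1_0(0, 5/2); then v(0) = v(5/2) = 0, and [u' v]_0^5/2 = 0.
Weak formulation: find u (satisfying any essential BC) such that ∫_0^5/2 u'(x) v'(x) dx = ∫_0^5/2 f v dx for all v ∈ V.
Substituting f(x) = 3*x^2 + 2*x + 3, the right-hand side is ∫_0^5/2 (3*x^2 + 2*x + 3) v dx.


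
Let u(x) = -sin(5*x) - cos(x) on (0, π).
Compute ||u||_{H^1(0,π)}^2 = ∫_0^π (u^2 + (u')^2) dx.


||u||_{H^1(0,π)}^2 = 14*π

u'(x) = sin(x) - 5*cos(5*x).
Expand u² and (u')² and integrate term by term on (0, π), using: for integers n ≥ 1, ∫_0^π sin²(nx) dx = ∫_0^π cos²(nx) dx = π/2; for n ≠ n', ∫_0^π sin(nx)sin(n'x) dx = ∫_0^π cos(nx)cos(n'x) dx = 0; and by product-to-sum, ∫_0^π sin(nx)cos(n'x) dx = ½∫_0^π [sin((n+n')x) + sin((n−n')x)] dx, which is 0 when n+n' is even and 2n/(n²−n'²) when n+n' is odd (it need not vanish on (0, π)).
  u² squared terms: (-1)²·∫cos(x)² dx = 1·π/2 = π/2;  (-1)²·∫sin(5x)² dx = 1·π/2 = π/2.
  u² cross terms: 2·(-1)·(-1)·∫cos(x)·sin(5x) dx = 2·(0) = 0.
  So ∫_0^π u² dx = π/2 + π/2 + 0 = π.
  (u')² squared terms: (-5)²·∫cos(5x)² dx = 25·π/2 = 25*π/2;  (1)²·∫sin(x)² dx = 1·π/2 = π/2.
  (u')² cross terms: 2·(-5)·(1)·∫cos(5x)·sin(x) dx = -10·(0) = 0.
  So ∫_0^π (u')² dx = 25*π/2 + π/2 + 0 = 13*π.
||u||_{H^1}^2 = (π) + (13*π) = 14*π.


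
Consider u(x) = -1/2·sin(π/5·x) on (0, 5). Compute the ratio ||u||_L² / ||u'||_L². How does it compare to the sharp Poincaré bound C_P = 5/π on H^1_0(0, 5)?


||u||_L² / ||u'||_L² = 5/π = C_P.

u(x) = -1/2·sin(π/5·x), so u'(x) = -π*cos(π*x/5)/10.
Writing u(x) = A·sin(kπx/L) with A = -1/2 and k = 1, use ∫_0^L sin²(kπx/L) dx = L/2 and ∫_0^L cos²(kπx/L) dx = L/2.
u² = 1/4·sin²(π/5·x) and (u')² = π^2/100·cos²(π/5·x), and each of sin², cos² integrates to L/2 = 5/2 over (0, 5).
∫_0^5 u² dx = 5/8, so ||u||_L² = sqrt(10)/4.
∫_0^5 (u')² dx = π^2/40, so ||u'||_L² = sqrt(10)*π/20.
Ratio ||u||_L² / ||u'||_L² = 5/π.
Sharp Poincaré constant on H^1_0(0, 5) is C_P = L/π = 5/π, achieved by sin(π/5·x).
This is the k = 1 eigenfunction (up to amplitude), so the ratio equals the sharp Poincaré constant exactly.
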